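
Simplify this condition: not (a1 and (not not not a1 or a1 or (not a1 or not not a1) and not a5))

not (a1 and (not not not a1 or a1 or (not a1 or not not a1) and not a5))
= not (a1 and (not a1 or a1 or (not a1 or not not a1) and not a5))   — double negation
= not (a1 and (not a1 or a1 or (not a1 or a1) and not a5))   — double negation
= not (a1 and (not a1 or a1))   — absorption
= not a1   — complement / identity

not a1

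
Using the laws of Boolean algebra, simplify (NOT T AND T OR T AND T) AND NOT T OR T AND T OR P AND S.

(NOT T AND T OR T AND T) AND NOT T OR T AND T OR P AND S
= T AND NOT T OR T AND T OR P AND S   — distribution
= T OR P AND S   — distribution

T OR P AND S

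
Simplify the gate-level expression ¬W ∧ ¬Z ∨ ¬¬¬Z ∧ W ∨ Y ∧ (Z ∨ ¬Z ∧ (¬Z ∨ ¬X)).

¬Z ∨ Y

¬W ∧ ¬Z ∨ ¬¬¬Z ∧ W ∨ Y ∧ (Z ∨ ¬Z ∧ (¬Z ∨ ¬X))
= ¬W ∧ ¬Z ∨ ¬Z ∧ W ∨ Y ∧ (Z ∨ ¬Z ∧ (¬Z ∨ ¬X))
= ¬Z ∨ Y ∧ (Z ∨ ¬Z ∧ (¬Z ∨ ¬X))
= ¬Z ∨ Y ∧ (Z ∨ ¬Z)
= ¬Z ∨ Y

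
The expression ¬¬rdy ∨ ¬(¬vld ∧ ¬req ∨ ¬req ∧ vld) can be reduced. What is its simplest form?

¬¬rdy ∨ ¬(¬vld ∧ ¬req ∨ ¬req ∧ vld)
= ¬¬rdy ∨ ¬¬req   (distribution)
= rdy ∨ ¬¬req   (double negation)
= rdy ∨ req   (double negation)

rdy ∨ req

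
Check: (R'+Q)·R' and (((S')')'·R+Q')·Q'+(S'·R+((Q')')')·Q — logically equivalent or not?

No

E1: (R'+Q)·R'
    = R'   (absorption)
E2: (((S')')'·R+Q')·Q'+(S'·R+((Q')')')·Q
    = (((S')')'·R+Q')·Q'+(S'·R+Q')·Q   (double negation)
    = (S'·R+Q')·Q'+(S'·R+Q')·Q   (double negation)
    = S'·R+Q'   (distribution)
These differ: at Q=1, R=0, S=0, E1 = 1 but E2 = 0.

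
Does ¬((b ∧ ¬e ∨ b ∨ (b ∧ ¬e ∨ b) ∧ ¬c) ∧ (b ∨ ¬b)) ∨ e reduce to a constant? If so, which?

no

¬((b ∧ ¬e ∨ b ∨ (b ∧ ¬e ∨ b) ∧ ¬c) ∧ (b ∨ ¬b)) ∨ e
= ¬((b ∧ ¬e ∨ b) ∧ (b ∨ ¬b)) ∨ e   — absorption
= ¬(b ∧ (b ∨ ¬b)) ∨ e   — absorption
= ¬b ∨ e   — complement / identity
This depends on b, e, so it is not a constant.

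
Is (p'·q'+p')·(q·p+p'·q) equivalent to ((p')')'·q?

Yes

E1: (p'·q'+p')·(q·p+p'·q)
    = p'·(q·p+p'·q)   — absorption
    = p'·q   — distribution
E2: ((p')')'·q
    = p'·q   — double negation
Both reduce to p'·q, so they are equivalent.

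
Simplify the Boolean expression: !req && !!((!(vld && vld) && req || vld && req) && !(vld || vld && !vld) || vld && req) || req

req

!req && !!((!(vld && vld) && req || vld && req) && !(vld || vld && !vld) || vld && req) || req
= !req && !!((!vld && req || vld && req) && !(vld || vld && !vld) || vld && req) || req   (idempotence)
= !req && ((!vld && req || vld && req) && !(vld || vld && !vld) || vld && req) || req   (double negation)
= !req && (req && !(vld || vld && !vld) || vld && req) || req   (distribution)
= !req && (req && !vld || vld && req) || req   (complement / identity)
= !req && req || req   (distribution)
= req   (complement / identity)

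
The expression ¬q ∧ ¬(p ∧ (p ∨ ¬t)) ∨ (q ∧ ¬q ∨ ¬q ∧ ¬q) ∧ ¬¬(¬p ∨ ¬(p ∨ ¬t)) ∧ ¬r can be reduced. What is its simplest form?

¬q ∧ ¬p

¬q ∧ ¬(p ∧ (p ∨ ¬t)) ∨ (q ∧ ¬q ∨ ¬q ∧ ¬q) ∧ ¬¬(¬p ∨ ¬(p ∨ ¬t)) ∧ ¬r
= ¬q ∧ ¬(p ∧ (p ∨ ¬t)) ∨ (q ∧ ¬q ∨ ¬q ∧ ¬q) ∧ ¬(p ∧ (p ∨ ¬t)) ∧ ¬r   (De Morgan)
= ¬q ∧ ¬(p ∧ (p ∨ ¬t)) ∨ ¬q ∧ ¬(p ∧ (p ∨ ¬t)) ∧ ¬r   (distribution)
= ¬q ∧ ¬(p ∧ (p ∨ ¬t))   (absorption)
= ¬q ∧ ¬p   (absorption)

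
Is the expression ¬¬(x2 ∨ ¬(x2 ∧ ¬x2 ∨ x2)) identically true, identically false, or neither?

¬¬(x2 ∨ ¬(x2 ∧ ¬x2 ∨ x2))
= x2 ∨ ¬(x2 ∧ ¬x2 ∨ x2)
= x2 ∨ ¬x2
= True

identically true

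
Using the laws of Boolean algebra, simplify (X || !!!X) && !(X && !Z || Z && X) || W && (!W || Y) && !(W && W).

!X

(X || !!!X) && !(X && !Z || Z && X) || W && (!W || Y) && !(W && W)
= (X || !!!X) && !(X && !Z || Z && X) || W && (!W || Y) && !W   — idempotence
= (X || !X) && !(X && !Z || Z && X) || W && (!W || Y) && !W   — double negation
= (X || !X) && !X || W && (!W || Y) && !W   — distribution
= (X || !X) && !X || W && !W   — absorption
= (X || !X) && !X   — complement / identity
= !X   — complement / identity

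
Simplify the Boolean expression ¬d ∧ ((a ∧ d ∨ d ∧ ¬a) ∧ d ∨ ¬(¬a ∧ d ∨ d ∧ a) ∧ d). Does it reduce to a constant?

False

¬d ∧ ((a ∧ d ∨ d ∧ ¬a) ∧ d ∨ ¬(¬a ∧ d ∨ d ∧ a) ∧ d)
= ¬d ∧ ((a ∧ d ∨ d ∧ ¬a) ∧ d ∨ ¬d ∧ d)   — distribution
= ¬d ∧ (d ∧ d ∨ ¬d ∧ d)   — distribution
= ¬d ∧ d   — distribution
= False   — complement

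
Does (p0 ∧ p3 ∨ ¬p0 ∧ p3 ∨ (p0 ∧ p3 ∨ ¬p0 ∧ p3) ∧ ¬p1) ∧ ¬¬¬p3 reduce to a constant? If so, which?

yes, False

(p0 ∧ p3 ∨ ¬p0 ∧ p3 ∨ (p0 ∧ p3 ∨ ¬p0 ∧ p3) ∧ ¬p1) ∧ ¬¬¬p3
= (p0 ∧ p3 ∨ ¬p0 ∧ p3) ∧ ¬¬¬p3   [absorption]
= (p0 ∧ p3 ∨ ¬p0 ∧ p3) ∧ ¬p3   [double negation]
= p3 ∧ ¬p3   [distribution]
= False   [complement]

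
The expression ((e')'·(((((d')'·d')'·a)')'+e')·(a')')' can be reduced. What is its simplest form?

e'+a'

((e')'·(((((d')'·d')'·a)')'+e')·(a')')'
= ((e')'·((((d'+d)·a)')'+e')·(a')')'   — De Morgan
= ((e')'·((a')'+e')·(a')')'   — complement / identity
= ((e')'·(a')')'   — absorption
= e'+a'   — De Morgan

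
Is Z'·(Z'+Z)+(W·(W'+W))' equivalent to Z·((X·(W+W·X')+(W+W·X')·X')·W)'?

E1: Z'·(Z'+Z)+(W·(W'+W))'
    = Z'·(Z'+Z)+W'   (complement / identity)
    = Z'+W'   (complement / identity)
E2: Z·((X·(W+W·X')+(W+W·X')·X')·W)'
    = Z·((W+W·X')·W)'   (distribution)
    = Z·(W·W)'   (absorption)
    = Z·W'   (idempotence)
These differ: at W=1, X=0, Z=0, E1 = 1 but E2 = 0.

No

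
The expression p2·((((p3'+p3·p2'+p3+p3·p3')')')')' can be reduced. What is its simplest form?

p2

p2·((((p3'+p3·p2'+p3+p3·p3')')')')'
= p2·((((p3'+p3·p2'+p3)')')')'
= p2·((p3'+p3·p2'+p3)')'
= p2·(p3'+p3·p2'+p3)
= p2·(p3'+p3)
= p2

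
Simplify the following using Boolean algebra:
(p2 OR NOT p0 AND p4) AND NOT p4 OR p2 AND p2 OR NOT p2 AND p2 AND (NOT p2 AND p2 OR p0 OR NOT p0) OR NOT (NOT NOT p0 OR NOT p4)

(p2 OR NOT p0 AND p4) AND NOT p4 OR p2 AND p2 OR NOT p2 AND p2 AND (NOT p2 AND p2 OR p0 OR NOT p0) OR NOT (NOT NOT p0 OR NOT p4)
= (p2 OR NOT p0 AND p4) AND NOT p4 OR p2 AND p2 OR NOT p2 AND p2 AND (NOT p2 AND p2 OR p0 OR NOT p0) OR NOT p0 AND p4   (De Morgan)
= (p2 OR NOT p0 AND p4) AND NOT p4 OR p2 AND p2 OR NOT p2 AND p2 AND (p0 OR NOT p0) OR NOT p0 AND p4   (complement / identity)
= (p2 OR NOT p0 AND p4) AND NOT p4 OR p2 AND p2 OR NOT p2 AND p2 OR NOT p0 AND p4   (complement / identity)
= (p2 OR NOT p0 AND p4) AND NOT p4 OR p2 OR NOT p0 AND p4   (distribution)
= p2 OR NOT p0 AND p4   (absorption)

p2 OR NOT p0 AND p4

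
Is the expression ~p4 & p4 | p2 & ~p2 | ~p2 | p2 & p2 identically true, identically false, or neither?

~p4 & p4 | p2 & ~p2 | ~p2 | p2 & p2
= ~p4 & p4 | ~p2 | p2 & p2   (complement / identity)
= ~p2 | p2 & p2   (complement / identity)
= ~p2 | p2   (idempotence)
= 1   (complement)

identically true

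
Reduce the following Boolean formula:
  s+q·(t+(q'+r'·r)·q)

s+q·t

s+q·(t+(q'+r'·r)·q)
= s+q·(t+q'·q)   (complement / identity)
= s+q·t   (complement / identity)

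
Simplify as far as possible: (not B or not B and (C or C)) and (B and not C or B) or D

D

(not B or not B and (C or C)) and (B and not C or B) or D
= (not B or not B and C) and (B and not C or B) or D   [idempotence]
= not B and (B and not C or B) or D   [absorption]
= not B and B or D   [absorption]
= D   [complement / identity]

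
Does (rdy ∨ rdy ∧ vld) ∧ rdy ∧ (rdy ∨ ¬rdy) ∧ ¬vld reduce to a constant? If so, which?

(rdy ∨ rdy ∧ vld) ∧ rdy ∧ (rdy ∨ ¬rdy) ∧ ¬vld
= (rdy ∨ rdy ∧ vld) ∧ rdy ∧ ¬vld   (complement / identity)
= rdy ∧ rdy ∧ ¬vld   (absorption)
= rdy ∧ ¬vld   (idempotence)
This depends on rdy, vld, so it is not a constant.

no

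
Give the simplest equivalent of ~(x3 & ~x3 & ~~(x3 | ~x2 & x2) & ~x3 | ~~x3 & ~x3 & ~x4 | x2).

~(x3 & ~x3 & ~~(x3 | ~x2 & x2) & ~x3 | ~~x3 & ~x3 & ~x4 | x2)
= ~(x3 & ~x3 & ~~x3 & ~x3 | ~~x3 & ~x3 & ~x4 | x2)
= ~(~~x3 & ~x3 & (x3 & ~x3 | ~x4) | x2)
= ~(x3 & ~x3 & (x3 & ~x3 | ~x4) | x2)
= ~(x3 & ~x3 | x2)
= ~x2

~x2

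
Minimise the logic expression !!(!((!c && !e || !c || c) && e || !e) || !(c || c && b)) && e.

!!(!((!c && !e || !c || c) && e || !e) || !(c || c && b)) && e
= !!(!((!c || c) && e || !e) || !(c || c && b)) && e
= !!(!(e || !e) || !(c || c && b)) && e
= !((e || !e) && (c || c && b)) && e
= !((e || !e) && c) && e
= !c && e

!c && e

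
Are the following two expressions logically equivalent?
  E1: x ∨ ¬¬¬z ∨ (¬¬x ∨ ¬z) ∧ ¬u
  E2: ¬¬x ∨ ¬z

E1: x ∨ ¬¬¬z ∨ (¬¬x ∨ ¬z) ∧ ¬u
    = x ∨ ¬¬¬z ∨ (x ∨ ¬z) ∧ ¬u   — double negation
    = x ∨ ¬z ∨ (x ∨ ¬z) ∧ ¬u   — double negation
    = x ∨ ¬z   — absorption
E2: ¬¬x ∨ ¬z
    = x ∨ ¬z   — double negation
Both reduce to x ∨ ¬z, so they are equivalent.

Yes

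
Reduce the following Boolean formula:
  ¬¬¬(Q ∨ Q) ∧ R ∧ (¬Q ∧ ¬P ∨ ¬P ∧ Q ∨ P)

¬¬¬(Q ∨ Q) ∧ R ∧ (¬Q ∧ ¬P ∨ ¬P ∧ Q ∨ P)
= ¬¬¬(Q ∨ Q) ∧ R ∧ (¬P ∨ P)   [distribution]
= ¬¬¬(Q ∨ Q) ∧ R   [complement / identity]
= ¬¬¬Q ∧ R   [idempotence]
= ¬Q ∧ R   [double negation]

¬Q ∧ R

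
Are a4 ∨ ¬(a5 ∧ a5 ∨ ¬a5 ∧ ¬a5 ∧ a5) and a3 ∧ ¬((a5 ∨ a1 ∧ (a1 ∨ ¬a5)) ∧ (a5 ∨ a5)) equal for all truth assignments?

E1: a4 ∨ ¬(a5 ∧ a5 ∨ ¬a5 ∧ ¬a5 ∧ a5)
    = a4 ∨ ¬(a5 ∧ a5 ∨ ¬a5 ∧ a5)   (idempotence)
    = a4 ∨ ¬a5   (distribution)
E2: a3 ∧ ¬((a5 ∨ a1 ∧ (a1 ∨ ¬a5)) ∧ (a5 ∨ a5))
    = a3 ∧ ¬((a5 ∨ a1) ∧ (a5 ∨ a5))   (absorption)
    = a3 ∧ ¬((a5 ∨ a1) ∧ a5)   (idempotence)
    = a3 ∧ ¬a5   (absorption)
These differ: at a1=1, a3=0, a4=1, a5=1, E1 = 1 but E2 = 0.

No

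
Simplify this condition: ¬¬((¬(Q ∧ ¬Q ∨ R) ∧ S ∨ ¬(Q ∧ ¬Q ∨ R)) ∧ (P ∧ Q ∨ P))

¬R ∧ P

¬¬((¬(Q ∧ ¬Q ∨ R) ∧ S ∨ ¬(Q ∧ ¬Q ∨ R)) ∧ (P ∧ Q ∨ P))
= ¬¬(¬(Q ∧ ¬Q ∨ R) ∧ (P ∧ Q ∨ P))   — absorption
= ¬¬(¬R ∧ (P ∧ Q ∨ P))   — complement / identity
= ¬R ∧ (P ∧ Q ∨ P)   — double negation
= ¬R ∧ P   — absorption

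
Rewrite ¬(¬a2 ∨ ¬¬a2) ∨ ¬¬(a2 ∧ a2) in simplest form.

¬(¬a2 ∨ ¬¬a2) ∨ ¬¬(a2 ∧ a2)
= a2 ∧ ¬a2 ∨ ¬¬(a2 ∧ a2)   [De Morgan]
= a2 ∧ ¬a2 ∨ a2 ∧ a2   [double negation]
= a2   [distribution]

a2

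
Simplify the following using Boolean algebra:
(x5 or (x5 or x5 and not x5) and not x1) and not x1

x5 and not x1

(x5 or (x5 or x5 and not x5) and not x1) and not x1
= (x5 or x5 and not x1) and not x1   (complement / identity)
= x5 and not x1   (absorption)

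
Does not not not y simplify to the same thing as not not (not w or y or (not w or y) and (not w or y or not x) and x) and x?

No

E1: not not not y
    = not y
E2: not not (not w or y or (not w or y) and (not w or y or not x) and x) and x
    = not not (not w or y or (not w or y) and x) and x
    = (not w or y or (not w or y) and x) and x
    = (not w or y) and x
These differ: at w=0, x=1, y=1, E1 = 0 but E2 = 1.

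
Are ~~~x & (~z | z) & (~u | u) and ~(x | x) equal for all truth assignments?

Yes

E1: ~~~x & (~z | z) & (~u | u)
    = ~~~x & (~z | z)   [complement / identity]
    = ~~~x   [complement / identity]
    = ~x   [double negation]
E2: ~(x | x)
    = ~x   [idempotence]
Both reduce to ~x, so they are equivalent.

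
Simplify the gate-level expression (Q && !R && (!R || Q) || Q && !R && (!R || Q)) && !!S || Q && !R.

(Q && !R && (!R || Q) || Q && !R && (!R || Q)) && !!S || Q && !R
= (Q && !R && (!R || Q) || Q && !R && (!R || Q)) && S || Q && !R   — double negation
= (Q && !R && (!R || Q) || Q && !R) && S || Q && !R   — absorption
= (Q && !R || Q && !R) && S || Q && !R   — absorption
= Q && !R && S || Q && !R   — idempotence
= Q && !R   — absorption

Q && !R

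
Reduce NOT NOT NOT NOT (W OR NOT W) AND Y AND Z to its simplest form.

NOT NOT NOT NOT (W OR NOT W) AND Y AND Z
= NOT NOT (W OR NOT W) AND Y AND Z
= (W OR NOT W) AND Y AND Z
= Y AND Z

Y AND Z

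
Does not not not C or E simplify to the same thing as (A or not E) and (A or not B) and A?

E1: not not not C or E
    = not C or E   — double negation
E2: (A or not E) and (A or not B) and A
    = (A or not E) and A   — absorption
    = A   — absorption
These differ: at A=0, B=1, C=1, E=1, E1 = 1 but E2 = 0.

No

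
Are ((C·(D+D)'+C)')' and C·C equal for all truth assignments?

E1: ((C·(D+D)'+C)')'
    = C·(D+D)'+C   (double negation)
    = C·D'+C   (idempotence)
    = C   (absorption)
E2: C·C
    = C   (idempotence)
Both reduce to C, so they are equivalent.

Yes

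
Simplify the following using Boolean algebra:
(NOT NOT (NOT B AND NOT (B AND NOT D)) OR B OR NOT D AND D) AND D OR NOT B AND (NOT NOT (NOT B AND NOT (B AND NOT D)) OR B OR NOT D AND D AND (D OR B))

(NOT NOT (NOT B AND NOT (B AND NOT D)) OR B OR NOT D AND D) AND D OR NOT B AND (NOT NOT (NOT B AND NOT (B AND NOT D)) OR B OR NOT D AND D AND (D OR B))
= (NOT NOT (NOT B AND NOT (B AND NOT D)) OR B OR NOT D AND D) AND D OR NOT B AND (NOT NOT (NOT B AND NOT (B AND NOT D)) OR B OR NOT D AND D)
= (D OR NOT B) AND (NOT NOT (NOT B AND NOT (B AND NOT D)) OR B OR NOT D AND D)
= (D OR NOT B) AND (NOT (B OR B AND NOT D) OR B OR NOT D AND D)
= (D OR NOT B) AND (NOT B OR B OR NOT D AND D)
= (D OR NOT B) AND (NOT B OR B)
= D OR NOT B

D OR NOT B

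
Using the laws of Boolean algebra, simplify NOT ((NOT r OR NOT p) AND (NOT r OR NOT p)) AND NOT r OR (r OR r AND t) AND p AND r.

r AND p

NOT ((NOT r OR NOT p) AND (NOT r OR NOT p)) AND NOT r OR (r OR r AND t) AND p AND r
= NOT (NOT r OR NOT p) AND NOT r OR (r OR r AND t) AND p AND r
= r AND p AND NOT r OR (r OR r AND t) AND p AND r
= r AND p AND NOT r OR r AND p AND r
= r AND p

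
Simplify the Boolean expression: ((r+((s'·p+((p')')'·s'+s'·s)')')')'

r+s'

((r+((s'·p+((p')')'·s'+s'·s)')')')'
= ((r+((s'·p+p'·s'+s'·s)')')')'   (double negation)
= ((r+((s'·p+p'·s')')')')'   (complement / identity)
= ((r+((s')')')')'   (distribution)
= ((r+s')')'   (double negation)
= r+s'   (double negation)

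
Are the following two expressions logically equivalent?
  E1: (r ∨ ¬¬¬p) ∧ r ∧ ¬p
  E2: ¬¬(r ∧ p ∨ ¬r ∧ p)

No

E1: (r ∨ ¬¬¬p) ∧ r ∧ ¬p
    = (r ∨ ¬p) ∧ r ∧ ¬p   — double negation
    = r ∧ ¬p   — absorption
E2: ¬¬(r ∧ p ∨ ¬r ∧ p)
    = ¬¬p   — distribution
    = p   — double negation
These differ: at p=1, r=1, E1 = 0 but E2 = 1.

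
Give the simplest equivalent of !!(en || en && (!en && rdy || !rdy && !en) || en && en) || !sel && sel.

!!(en || en && (!en && rdy || !rdy && !en) || en && en) || !sel && sel
= !!(en || en && !en || en && en) || !sel && sel   — distribution
= !!(en || en && !en || en && en)   — complement / identity
= !!(en || en)   — distribution
= en || en   — double negation
= en   — idempotence

en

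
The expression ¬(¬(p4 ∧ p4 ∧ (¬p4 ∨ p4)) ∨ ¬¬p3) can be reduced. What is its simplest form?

p4 ∧ ¬p3

¬(¬(p4 ∧ p4 ∧ (¬p4 ∨ p4)) ∨ ¬¬p3)
= ¬(¬(p4 ∧ p4) ∨ ¬¬p3)
= p4 ∧ p4 ∧ ¬p3
= p4 ∧ ¬p3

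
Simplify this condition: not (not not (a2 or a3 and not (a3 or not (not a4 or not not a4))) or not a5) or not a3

not (not not (a2 or a3 and not (a3 or not (not a4 or not not a4))) or not a5) or not a3
= not (not not (a2 or a3 and not (a3 or a4 and not a4)) or not a5) or not a3   — De Morgan
= not (not not (a2 or a3 and not a3) or not a5) or not a3   — complement / identity
= not (not not a2 or not a5) or not a3   — complement / identity
= not a2 and a5 or not a3   — De Morgan

not a2 and a5 or not a3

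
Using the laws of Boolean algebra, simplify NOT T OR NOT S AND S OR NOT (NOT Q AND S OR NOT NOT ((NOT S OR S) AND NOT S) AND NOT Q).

NOT T OR NOT S AND S OR NOT (NOT Q AND S OR NOT NOT ((NOT S OR S) AND NOT S) AND NOT Q)
= NOT T OR NOT S AND S OR NOT (NOT Q AND S OR NOT NOT NOT S AND NOT Q)   — complement / identity
= NOT T OR NOT (NOT Q AND S OR NOT NOT NOT S AND NOT Q)   — complement / identity
= NOT T OR NOT (NOT Q AND S OR NOT S AND NOT Q)   — double negation
= NOT T OR NOT NOT Q   — distribution
= NOT T OR Q   — double negation

NOT T OR Q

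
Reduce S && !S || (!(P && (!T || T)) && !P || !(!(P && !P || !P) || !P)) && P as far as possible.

false

S && !S || (!(P && (!T || T)) && !P || !(!(P && !P || !P) || !P)) && P
= S && !S || (!(P && (!T || T)) && !P || (P && !P || !P) && P) && P   (De Morgan)
= (!(P && (!T || T)) && !P || (P && !P || !P) && P) && P   (complement / identity)
= (!P && !P || (P && !P || !P) && P) && P   (complement / identity)
= (!P && !P || !P && P) && P   (complement / identity)
= !P && P   (distribution)
= false   (complement)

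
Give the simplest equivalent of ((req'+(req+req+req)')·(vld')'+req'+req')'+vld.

((req'+(req+req+req)')·(vld')'+req'+req')'+vld
= ((req'+(req+req)')·(vld')'+req'+req')'+vld   (idempotence)
= ((req'+(req+req)')·vld+req'+req')'+vld   (double negation)
= ((req'+req')·vld+req'+req')'+vld   (idempotence)
= (req'+req')'+vld   (absorption)
= req·req+vld   (De Morgan)
= req+vld   (idempotence)

req+vld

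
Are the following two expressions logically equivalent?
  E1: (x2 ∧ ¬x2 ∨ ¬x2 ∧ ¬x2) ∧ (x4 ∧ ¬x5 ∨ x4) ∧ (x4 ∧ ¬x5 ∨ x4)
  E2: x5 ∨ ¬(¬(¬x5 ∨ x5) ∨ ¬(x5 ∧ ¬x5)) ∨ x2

No

E1: (x2 ∧ ¬x2 ∨ ¬x2 ∧ ¬x2) ∧ (x4 ∧ ¬x5 ∨ x4) ∧ (x4 ∧ ¬x5 ∨ x4)
    = (x2 ∧ ¬x2 ∨ ¬x2 ∧ ¬x2) ∧ (x4 ∧ ¬x5 ∨ x4)   (idempotence)
    = ¬x2 ∧ (x4 ∧ ¬x5 ∨ x4)   (distribution)
    = ¬x2 ∧ x4   (absorption)
E2: x5 ∨ ¬(¬(¬x5 ∨ x5) ∨ ¬(x5 ∧ ¬x5)) ∨ x2
    = x5 ∨ (¬x5 ∨ x5) ∧ x5 ∧ ¬x5 ∨ x2   (De Morgan)
    = x5 ∨ x5 ∧ ¬x5 ∨ x2   (complement / identity)
    = x5 ∨ x2   (complement / identity)
These differ: at x2=1, x4=0, x5=1, E1 = 0 but E2 = 1.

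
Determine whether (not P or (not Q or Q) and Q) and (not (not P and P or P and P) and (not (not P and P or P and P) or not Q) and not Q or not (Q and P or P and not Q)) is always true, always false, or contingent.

contingent

(not P or (not Q or Q) and Q) and (not (not P and P or P and P) and (not (not P and P or P and P) or not Q) and not Q or not (Q and P or P and not Q))
= (not P or Q) and (not (not P and P or P and P) and (not (not P and P or P and P) or not Q) and not Q or not (Q and P or P and not Q))
= (not P or Q) and (not (not P and P or P and P) and not Q or not (Q and P or P and not Q))
= (not P or Q) and (not (not P and P or P and P) and not Q or not P)
= (not P or Q) and (not P and not Q or not P)
= (not P or Q) and not P
= not P
This depends on P, so it is not a constant.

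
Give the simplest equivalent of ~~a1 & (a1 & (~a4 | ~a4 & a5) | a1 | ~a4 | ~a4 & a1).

a1

~~a1 & (a1 & (~a4 | ~a4 & a5) | a1 | ~a4 | ~a4 & a1)
= ~~a1 & (a1 & ~a4 | a1 | ~a4 | ~a4 & a1)
= ~~a1 & (a1 | ~a4 | ~a4 & a1)
= ~~a1 & (a1 | ~a4)
= a1 & (a1 | ~a4)
= a1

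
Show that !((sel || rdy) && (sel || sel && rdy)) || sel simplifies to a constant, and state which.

!((sel || rdy) && (sel || sel && rdy)) || sel
= !((sel || rdy) && sel) || sel   — absorption
= !sel || sel   — absorption
= true   — complement

true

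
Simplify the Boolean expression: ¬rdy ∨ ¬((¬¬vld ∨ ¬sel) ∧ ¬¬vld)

¬rdy ∨ ¬vld

¬rdy ∨ ¬((¬¬vld ∨ ¬sel) ∧ ¬¬vld)
= ¬rdy ∨ ¬¬¬vld
= ¬rdy ∨ ¬vld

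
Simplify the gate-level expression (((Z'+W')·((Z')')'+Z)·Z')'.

(((Z'+W')·((Z')')'+Z)·Z')'
= (((Z'+W')·Z'+Z)·Z')'   [double negation]
= ((Z'+Z)·Z')'   [absorption]
= (Z')'   [complement / identity]
= Z   [double negation]

Z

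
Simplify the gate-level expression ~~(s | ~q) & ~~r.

(s | ~q) & r

~~(s | ~q) & ~~r
= (s | ~q) & ~~r
= (s | ~q) & r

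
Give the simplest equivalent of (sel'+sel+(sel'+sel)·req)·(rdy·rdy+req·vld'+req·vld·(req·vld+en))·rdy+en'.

(sel'+sel+(sel'+sel)·req)·(rdy·rdy+req·vld'+req·vld·(req·vld+en))·rdy+en'
= (sel'+sel)·(rdy·rdy+req·vld'+req·vld·(req·vld+en))·rdy+en'   (absorption)
= (sel'+sel)·(rdy+req·vld'+req·vld·(req·vld+en))·rdy+en'   (idempotence)
= (rdy+req·vld'+req·vld·(req·vld+en))·rdy+en'   (complement / identity)
= (rdy+req·vld'+req·vld)·rdy+en'   (absorption)
= (rdy+req)·rdy+en'   (distribution)
= rdy+en'   (absorption)

rdy+en'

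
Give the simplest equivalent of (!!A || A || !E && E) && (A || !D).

(!!A || A || !E && E) && (A || !D)
= (!!A || A) && (A || !D)   (complement / identity)
= (A || A) && (A || !D)   (double negation)
= A || A && !D   (distribution)
= A   (absorption)

A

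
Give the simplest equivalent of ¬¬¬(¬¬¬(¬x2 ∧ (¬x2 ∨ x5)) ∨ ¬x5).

¬x2 ∧ x5

¬¬¬(¬¬¬(¬x2 ∧ (¬x2 ∨ x5)) ∨ ¬x5)
= ¬¬¬(¬¬¬¬x2 ∨ ¬x5)
= ¬¬¬(¬¬x2 ∨ ¬x5)
= ¬¬(¬x2 ∧ x5)
= ¬x2 ∧ x5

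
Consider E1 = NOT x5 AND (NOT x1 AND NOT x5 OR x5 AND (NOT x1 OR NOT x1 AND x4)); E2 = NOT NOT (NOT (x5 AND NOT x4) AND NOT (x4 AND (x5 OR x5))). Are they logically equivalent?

No

E1: NOT x5 AND (NOT x1 AND NOT x5 OR x5 AND (NOT x1 OR NOT x1 AND x4))
    = NOT x5 AND (NOT x1 AND NOT x5 OR x5 AND NOT x1)
    = NOT x5 AND NOT x1
E2: NOT NOT (NOT (x5 AND NOT x4) AND NOT (x4 AND (x5 OR x5)))
    = NOT NOT (NOT (x5 AND NOT x4) AND NOT (x4 AND x5))
    = NOT (x5 AND NOT x4 OR x4 AND x5)
    = NOT x5
These differ: at x1=1, x4=0, x5=0, E1 = 0 but E2 = 1.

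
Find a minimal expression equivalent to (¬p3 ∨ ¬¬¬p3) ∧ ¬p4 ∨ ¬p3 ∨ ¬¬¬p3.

¬p3

(¬p3 ∨ ¬¬¬p3) ∧ ¬p4 ∨ ¬p3 ∨ ¬¬¬p3
= ¬p3 ∨ ¬¬¬p3   (absorption)
= ¬p3 ∨ ¬p3   (double negation)
= ¬p3   (idempotence)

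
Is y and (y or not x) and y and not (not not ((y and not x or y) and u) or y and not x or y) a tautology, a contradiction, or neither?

contradiction

y and (y or not x) and y and not (not not ((y and not x or y) and u) or y and not x or y)
= y and (y or not x) and y and not ((y and not x or y) and u or y and not x or y)   [double negation]
= y and (y or not x) and y and not (y and not x or y)   [absorption]
= y and y and not (y and not x or y)   [absorption]
= y and y and not y   [absorption]
= y and not y   [idempotence]
= False   [complement]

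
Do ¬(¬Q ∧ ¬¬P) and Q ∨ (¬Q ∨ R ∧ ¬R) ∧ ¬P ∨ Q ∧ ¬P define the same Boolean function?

Yes

E1: ¬(¬Q ∧ ¬¬P)
    = Q ∨ ¬P   [De Morgan]
E2: Q ∨ (¬Q ∨ R ∧ ¬R) ∧ ¬P ∨ Q ∧ ¬P
    = Q ∨ ¬Q ∧ ¬P ∨ Q ∧ ¬P   [complement / identity]
    = Q ∨ ¬P   [distribution]
Both reduce to Q ∨ ¬P, so they are equivalent.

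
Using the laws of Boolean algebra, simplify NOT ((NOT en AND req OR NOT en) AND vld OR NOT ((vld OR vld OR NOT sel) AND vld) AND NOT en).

en

NOT ((NOT en AND req OR NOT en) AND vld OR NOT ((vld OR vld OR NOT sel) AND vld) AND NOT en)
= NOT ((NOT en AND req OR NOT en) AND vld OR NOT ((vld OR NOT sel) AND vld) AND NOT en)   (idempotence)
= NOT ((NOT en AND req OR NOT en) AND vld OR NOT vld AND NOT en)   (absorption)
= NOT (NOT en AND vld OR NOT vld AND NOT en)   (absorption)
= NOT NOT en   (distribution)
= en   (double negation)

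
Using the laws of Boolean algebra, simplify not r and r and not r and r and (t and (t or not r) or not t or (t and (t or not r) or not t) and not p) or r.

not r and r and not r and r and (t and (t or not r) or not t or (t and (t or not r) or not t) and not p) or r
= not r and r and not r and r and (t and (t or not r) or not t) or r   [absorption]
= not r and r and not r and r and (t or not t) or r   [absorption]
= not r and r and not r and r or r   [complement / identity]
= not r and r or r   [idempotence]
= r   [complement / identity]

r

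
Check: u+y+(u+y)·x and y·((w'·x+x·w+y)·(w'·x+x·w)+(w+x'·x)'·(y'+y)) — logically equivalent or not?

E1: u+y+(u+y)·x
    = u+y   [absorption]
E2: y·((w'·x+x·w+y)·(w'·x+x·w)+(w+x'·x)'·(y'+y))
    = y·((w'·x+x·w+y)·(w'·x+x·w)+w'·(y'+y))   [complement / identity]
    = y·(w'·x+x·w+w'·(y'+y))   [absorption]
    = y·(x+w'·(y'+y))   [distribution]
    = y·(x+w')   [complement / identity]
These differ: at u=1, w=1, x=1, y=0, E1 = 1 but E2 = 0.

No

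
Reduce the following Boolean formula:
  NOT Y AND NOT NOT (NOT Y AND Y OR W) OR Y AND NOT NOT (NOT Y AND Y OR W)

W

NOT Y AND NOT NOT (NOT Y AND Y OR W) OR Y AND NOT NOT (NOT Y AND Y OR W)
= NOT NOT (NOT Y AND Y OR W)   [distribution]
= NOT NOT W   [complement / identity]
= W   [double negation]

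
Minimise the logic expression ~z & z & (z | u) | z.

z

~z & z & (z | u) | z
= ~z & z | z
= z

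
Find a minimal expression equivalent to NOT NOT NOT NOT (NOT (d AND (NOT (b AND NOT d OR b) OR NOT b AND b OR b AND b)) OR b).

NOT NOT NOT NOT (NOT (d AND (NOT (b AND NOT d OR b) OR NOT b AND b OR b AND b)) OR b)
= NOT NOT (NOT (d AND (NOT (b AND NOT d OR b) OR NOT b AND b OR b AND b)) OR b)   — double negation
= NOT NOT (NOT (d AND (NOT b OR NOT b AND b OR b AND b)) OR b)   — absorption
= NOT NOT (NOT (d AND (NOT b OR b)) OR b)   — distribution
= NOT NOT (NOT d OR b)   — complement / identity
= NOT d OR b   — double negation

NOT d OR b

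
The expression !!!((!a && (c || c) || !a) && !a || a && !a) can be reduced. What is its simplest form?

a

!!!((!a && (c || c) || !a) && !a || a && !a)
= !!!((!a && c || !a) && !a || a && !a)   (idempotence)
= !!!(!a && !a || a && !a)   (absorption)
= !(!a && !a || a && !a)   (double negation)
= !!a   (distribution)
= a   (double negation)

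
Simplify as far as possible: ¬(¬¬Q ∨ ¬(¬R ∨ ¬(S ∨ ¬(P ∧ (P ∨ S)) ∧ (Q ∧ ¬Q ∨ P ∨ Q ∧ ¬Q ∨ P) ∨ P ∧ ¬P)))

¬Q ∧ (¬R ∨ ¬S)

¬(¬¬Q ∨ ¬(¬R ∨ ¬(S ∨ ¬(P ∧ (P ∨ S)) ∧ (Q ∧ ¬Q ∨ P ∨ Q ∧ ¬Q ∨ P) ∨ P ∧ ¬P)))
= ¬(¬¬Q ∨ ¬(¬R ∨ ¬(S ∨ ¬(P ∧ (P ∨ S)) ∧ (Q ∧ ¬Q ∨ P) ∨ P ∧ ¬P)))
= ¬(¬¬Q ∨ ¬(¬R ∨ ¬(S ∨ ¬P ∧ (Q ∧ ¬Q ∨ P) ∨ P ∧ ¬P)))
= ¬(¬¬Q ∨ ¬(¬R ∨ ¬(S ∨ ¬P ∧ (Q ∧ ¬Q ∨ P))))
= ¬(¬¬Q ∨ ¬(¬R ∨ ¬(S ∨ ¬P ∧ P)))
= ¬Q ∧ (¬R ∨ ¬(S ∨ ¬P ∧ P))
= ¬Q ∧ (¬R ∨ ¬S)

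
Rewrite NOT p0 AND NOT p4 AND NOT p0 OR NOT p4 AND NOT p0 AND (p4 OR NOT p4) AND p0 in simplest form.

NOT p0 AND NOT p4 AND NOT p0 OR NOT p4 AND NOT p0 AND (p4 OR NOT p4) AND p0
= NOT p0 AND NOT p4 AND NOT p0 OR NOT p4 AND NOT p0 AND p0   (complement / identity)
= NOT p4 AND NOT p0   (distribution)

NOT p4 AND NOT p0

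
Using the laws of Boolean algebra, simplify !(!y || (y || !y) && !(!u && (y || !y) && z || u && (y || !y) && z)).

y && z

!(!y || (y || !y) && !(!u && (y || !y) && z || u && (y || !y) && z))
= !(!y || (y || !y) && !((y || !y) && z))   (distribution)
= !(!y || !((y || !y) && z))   (complement / identity)
= y && (y || !y) && z   (De Morgan)
= y && z   (complement / identity)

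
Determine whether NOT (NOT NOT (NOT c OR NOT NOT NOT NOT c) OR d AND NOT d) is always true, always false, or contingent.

NOT (NOT NOT (NOT c OR NOT NOT NOT NOT c) OR d AND NOT d)
= NOT NOT NOT (NOT c OR NOT NOT NOT NOT c)
= NOT (NOT c OR NOT NOT NOT NOT c)
= c AND NOT NOT NOT c
= c AND NOT c
= FALSE

always false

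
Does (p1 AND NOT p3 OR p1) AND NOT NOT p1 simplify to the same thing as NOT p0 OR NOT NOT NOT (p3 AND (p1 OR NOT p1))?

No

E1: (p1 AND NOT p3 OR p1) AND NOT NOT p1
    = (p1 AND NOT p3 OR p1) AND p1   — double negation
    = p1 AND p1   — absorption
    = p1   — idempotence
E2: NOT p0 OR NOT NOT NOT (p3 AND (p1 OR NOT p1))
    = NOT p0 OR NOT NOT NOT p3   — complement / identity
    = NOT p0 OR NOT p3   — double negation
These differ: at p0=0, p1=0, p3=1, E1 = 0 but E2 = 1.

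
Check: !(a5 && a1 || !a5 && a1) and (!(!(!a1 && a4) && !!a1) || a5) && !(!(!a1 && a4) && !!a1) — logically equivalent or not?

Yes

E1: !(a5 && a1 || !a5 && a1)
    = !a1   (distribution)
E2: (!(!(!a1 && a4) && !!a1) || a5) && !(!(!a1 && a4) && !!a1)
    = !(!(!a1 && a4) && !!a1)   (absorption)
    = !a1 && a4 || !a1   (De Morgan)
    = !a1   (absorption)
Both reduce to !a1, so they are equivalent.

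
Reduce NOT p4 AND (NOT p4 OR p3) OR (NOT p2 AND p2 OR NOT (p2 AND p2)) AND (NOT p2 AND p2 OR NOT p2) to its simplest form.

NOT p4 AND (NOT p4 OR p3) OR (NOT p2 AND p2 OR NOT (p2 AND p2)) AND (NOT p2 AND p2 OR NOT p2)
= NOT p4 AND (NOT p4 OR p3) OR (NOT p2 AND p2 OR NOT p2) AND (NOT p2 AND p2 OR NOT p2)   [idempotence]
= NOT p4 AND (NOT p4 OR p3) OR NOT p2 AND p2 OR NOT p2   [idempotence]
= NOT p4 AND (NOT p4 OR p3) OR NOT p2   [complement / identity]
= NOT p4 OR NOT p2   [absorption]

NOT p4 OR NOT p2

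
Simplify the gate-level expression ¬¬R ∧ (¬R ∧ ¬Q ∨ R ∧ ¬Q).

¬¬R ∧ (¬R ∧ ¬Q ∨ R ∧ ¬Q)
= ¬¬R ∧ ¬Q   (distribution)
= R ∧ ¬Q   (double negation)

R ∧ ¬Q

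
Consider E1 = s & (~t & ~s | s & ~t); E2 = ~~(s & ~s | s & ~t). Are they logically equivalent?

Yes

E1: s & (~t & ~s | s & ~t)
    = s & ~t   (distribution)
E2: ~~(s & ~s | s & ~t)
    = ~~(s & ~t)   (complement / identity)
    = s & ~t   (double negation)
Both reduce to s & ~t, so they are equivalent.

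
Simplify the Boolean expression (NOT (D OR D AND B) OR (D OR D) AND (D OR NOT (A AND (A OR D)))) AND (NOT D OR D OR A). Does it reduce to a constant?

(NOT (D OR D AND B) OR (D OR D) AND (D OR NOT (A AND (A OR D)))) AND (NOT D OR D OR A)
= (NOT (D OR D AND B) OR D AND NOT (A AND (A OR D)) OR D) AND (NOT D OR D OR A)   — distribution
= (NOT (D OR D AND B) OR D AND NOT A OR D) AND (NOT D OR D OR A)   — absorption
= (NOT (D OR D AND B) OR D) AND (NOT D OR D OR A)   — absorption
= (NOT D OR D) AND (NOT D OR D OR A)   — absorption
= NOT D OR D   — absorption
= TRUE   — complement

TRUE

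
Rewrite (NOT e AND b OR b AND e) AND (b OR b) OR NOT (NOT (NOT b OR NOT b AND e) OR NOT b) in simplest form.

(NOT e AND b OR b AND e) AND (b OR b) OR NOT (NOT (NOT b OR NOT b AND e) OR NOT b)
= (NOT e AND b OR b AND e) AND (b OR b) OR (NOT b OR NOT b AND e) AND b   (De Morgan)
= (NOT e AND b OR b AND e) AND b OR (NOT b OR NOT b AND e) AND b   (idempotence)
= b AND b OR (NOT b OR NOT b AND e) AND b   (distribution)
= b AND b OR NOT b AND b   (absorption)
= b   (distribution)

b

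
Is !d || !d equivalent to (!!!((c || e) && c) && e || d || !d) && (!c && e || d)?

E1: !d || !d
    = !d   (idempotence)
E2: (!!!((c || e) && c) && e || d || !d) && (!c && e || d)
    = (!!!c && e || d || !d) && (!c && e || d)   (absorption)
    = (!c && e || d || !d) && (!c && e || d)   (double negation)
    = !c && e || d   (absorption)
These differ: at c=1, d=1, e=0, E1 = 0 but E2 = 1.

No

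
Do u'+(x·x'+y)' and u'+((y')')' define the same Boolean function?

Yes

E1: u'+(x·x'+y)'
    = u'+y'   — complement / identity
E2: u'+((y')')'
    = u'+y'   — double negation
Both reduce to u'+y', so they are equivalent.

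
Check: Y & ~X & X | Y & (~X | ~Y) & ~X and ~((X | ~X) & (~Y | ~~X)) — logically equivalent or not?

E1: Y & ~X & X | Y & (~X | ~Y) & ~X
    = Y & ~X & X | Y & ~X   (absorption)
    = Y & ~X   (absorption)
E2: ~((X | ~X) & (~Y | ~~X))
    = ~(~Y | ~~X)   (complement / identity)
    = Y & ~X   (De Morgan)
Both reduce to Y & ~X, so they are equivalent.

Yes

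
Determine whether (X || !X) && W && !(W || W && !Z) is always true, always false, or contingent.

always false

(X || !X) && W && !(W || W && !Z)
= (X || !X) && W && !W   (absorption)
= W && !W   (complement / identity)
= false   (complement)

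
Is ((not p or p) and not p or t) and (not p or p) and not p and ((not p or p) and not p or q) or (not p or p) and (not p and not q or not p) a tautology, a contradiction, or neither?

neither

((not p or p) and not p or t) and (not p or p) and not p and ((not p or p) and not p or q) or (not p or p) and (not p and not q or not p)
= ((not p or p) and not p or t) and (not p or p) and not p and ((not p or p) and not p or q) or (not p or p) and not p   [absorption]
= ((not p or p) and not p or t) and (not p or p) and not p or (not p or p) and not p   [absorption]
= (not p or p) and not p or (not p or p) and not p   [absorption]
= (not p or p) and not p   [idempotence]
= not p   [complement / identity]
This depends on p, so it is not a constant.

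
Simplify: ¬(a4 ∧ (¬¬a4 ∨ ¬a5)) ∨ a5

¬a4 ∨ a5

¬(a4 ∧ (¬¬a4 ∨ ¬a5)) ∨ a5
= ¬(a4 ∧ (a4 ∨ ¬a5)) ∨ a5   (double negation)
= ¬a4 ∨ a5   (absorption)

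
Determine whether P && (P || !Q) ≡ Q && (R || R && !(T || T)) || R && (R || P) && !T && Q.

No

E1: P && (P || !Q)
    = P
E2: Q && (R || R && !(T || T)) || R && (R || P) && !T && Q
    = Q && (R || R && !T) || R && (R || P) && !T && Q
    = Q && R || R && (R || P) && !T && Q
    = (R || R && (R || P) && !T) && Q
    = (R || R && !T) && Q
    = R && Q
These differ: at P=1, Q=0, R=1, T=0, E1 = 1 but E2 = 0.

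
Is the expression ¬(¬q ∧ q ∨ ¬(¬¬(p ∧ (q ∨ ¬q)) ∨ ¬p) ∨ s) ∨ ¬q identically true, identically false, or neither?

¬(¬q ∧ q ∨ ¬(¬¬(p ∧ (q ∨ ¬q)) ∨ ¬p) ∨ s) ∨ ¬q
= ¬(¬q ∧ q ∨ ¬(p ∧ (q ∨ ¬q)) ∧ p ∨ s) ∨ ¬q
= ¬(¬q ∧ q ∨ ¬p ∧ p ∨ s) ∨ ¬q
= ¬(¬q ∧ q ∨ s) ∨ ¬q
= ¬s ∨ ¬q
This depends on q, s, so it is not a constant.

neither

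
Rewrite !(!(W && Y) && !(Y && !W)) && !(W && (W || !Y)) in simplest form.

Y && !W

!(!(W && Y) && !(Y && !W)) && !(W && (W || !Y))
= (W && Y || Y && !W) && !(W && (W || !Y))
= (W && Y || Y && !W) && !W
= Y && !W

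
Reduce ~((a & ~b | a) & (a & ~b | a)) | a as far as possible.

1

~((a & ~b | a) & (a & ~b | a)) | a
= ~(a & a | a & ~b) | a
= ~(a & (a | ~b)) | a
= ~a | a
= 1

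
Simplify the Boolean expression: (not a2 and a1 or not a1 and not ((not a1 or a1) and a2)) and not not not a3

not a2 and not a3

(not a2 and a1 or not a1 and not ((not a1 or a1) and a2)) and not not not a3
= (not a2 and a1 or not a1 and not a2) and not not not a3
= (not a2 and a1 or not a1 and not a2) and not a3
= not a2 and not a3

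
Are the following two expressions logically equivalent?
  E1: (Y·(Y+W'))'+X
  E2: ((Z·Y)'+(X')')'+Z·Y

No

E1: (Y·(Y+W'))'+X
    = Y'+X   — absorption
E2: ((Z·Y)'+(X')')'+Z·Y
    = Z·Y·X'+Z·Y   — De Morgan
    = Z·Y   — absorption
These differ: at W=1, X=1, Y=0, Z=0, E1 = 1 but E2 = 0.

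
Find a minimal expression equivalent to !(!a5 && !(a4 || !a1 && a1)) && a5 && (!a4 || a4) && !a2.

!(!a5 && !(a4 || !a1 && a1)) && a5 && (!a4 || a4) && !a2
= !(!a5 && !(a4 || !a1 && a1)) && a5 && !a2
= !(!a5 && !a4) && a5 && !a2
= (a5 || a4) && a5 && !a2
= a5 && !a2

a5 && !a2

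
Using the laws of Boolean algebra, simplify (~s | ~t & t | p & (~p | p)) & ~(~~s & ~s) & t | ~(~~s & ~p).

(~s | ~t & t | p & (~p | p)) & ~(~~s & ~s) & t | ~(~~s & ~p)
= (~s | ~t & t | p & (~p | p)) & (~s | s) & t | ~(~~s & ~p)   — De Morgan
= (~s | ~t & t | p & (~p | p)) & (~s | s) & t | ~s | p   — De Morgan
= (~s | p & (~p | p)) & (~s | s) & t | ~s | p   — complement / identity
= (~s | p & (~p | p)) & t | ~s | p   — complement / identity
= (~s | p) & t | ~s | p   — complement / identity
= ~s | p   — absorption

~s | p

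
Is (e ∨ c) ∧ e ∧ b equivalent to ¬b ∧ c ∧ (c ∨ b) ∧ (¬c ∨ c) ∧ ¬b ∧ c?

No

E1: (e ∨ c) ∧ e ∧ b
    = e ∧ b   (absorption)
E2: ¬b ∧ c ∧ (c ∨ b) ∧ (¬c ∨ c) ∧ ¬b ∧ c
    = ¬b ∧ c ∧ (c ∨ b) ∧ ¬b ∧ c   (complement / identity)
    = ¬b ∧ c ∧ ¬b ∧ c   (absorption)
    = ¬b ∧ c   (idempotence)
These differ: at b=1, c=1, e=1, E1 = 1 but E2 = 0.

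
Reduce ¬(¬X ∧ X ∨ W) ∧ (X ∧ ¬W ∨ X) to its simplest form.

¬(¬X ∧ X ∨ W) ∧ (X ∧ ¬W ∨ X)
= ¬(¬X ∧ X ∨ W) ∧ X   [absorption]
= ¬W ∧ X   [complement / identity]

¬W ∧ X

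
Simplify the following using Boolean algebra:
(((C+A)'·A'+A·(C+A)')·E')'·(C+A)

(((C+A)'·A'+A·(C+A)')·E')'·(C+A)
= ((C+A)'·E')'·(C+A)   — distribution
= (C+A+E)·(C+A)   — De Morgan
= C+A   — absorption

C+A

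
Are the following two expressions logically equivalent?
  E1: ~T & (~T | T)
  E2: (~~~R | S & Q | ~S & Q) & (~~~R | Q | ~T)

E1: ~T & (~T | T)
    = ~T   [complement / identity]
E2: (~~~R | S & Q | ~S & Q) & (~~~R | Q | ~T)
    = (~~~R | Q) & (~~~R | Q | ~T)   [distribution]
    = ~~~R | Q   [absorption]
    = ~R | Q   [double negation]
These differ: at Q=0, R=0, S=0, T=1, E1 = 0 but E2 = 1.

No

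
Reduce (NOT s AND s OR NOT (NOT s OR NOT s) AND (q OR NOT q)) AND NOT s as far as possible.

FALSE

(NOT s AND s OR NOT (NOT s OR NOT s) AND (q OR NOT q)) AND NOT s
= (NOT s AND s OR NOT (NOT s OR NOT s)) AND NOT s   (complement / identity)
= (NOT s AND s OR s AND s) AND NOT s   (De Morgan)
= s AND NOT s   (distribution)
= FALSE   (complement)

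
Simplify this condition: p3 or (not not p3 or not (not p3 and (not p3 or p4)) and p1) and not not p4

p3 or (not not p3 or not (not p3 and (not p3 or p4)) and p1) and not not p4
= p3 or (not not p3 or not (not p3 and (not p3 or p4)) and p1) and p4
= p3 or (not not p3 or not not p3 and p1) and p4
= p3 or not not p3 and p4
= p3 or p3 and p4
= p3

p3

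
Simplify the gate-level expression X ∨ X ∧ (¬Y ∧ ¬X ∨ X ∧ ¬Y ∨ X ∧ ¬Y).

X ∨ X ∧ (¬Y ∧ ¬X ∨ X ∧ ¬Y ∨ X ∧ ¬Y)
= X ∨ X ∧ (¬Y ∧ ¬X ∨ X ∧ ¬Y)   [idempotence]
= X ∨ X ∧ ¬Y   [distribution]
= X   [absorption]

X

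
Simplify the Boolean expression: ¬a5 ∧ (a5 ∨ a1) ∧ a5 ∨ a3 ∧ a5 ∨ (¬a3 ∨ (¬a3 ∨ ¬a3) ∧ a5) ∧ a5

a5

¬a5 ∧ (a5 ∨ a1) ∧ a5 ∨ a3 ∧ a5 ∨ (¬a3 ∨ (¬a3 ∨ ¬a3) ∧ a5) ∧ a5
= ¬a5 ∧ a5 ∨ a3 ∧ a5 ∨ (¬a3 ∨ (¬a3 ∨ ¬a3) ∧ a5) ∧ a5   — absorption
= ¬a5 ∧ a5 ∨ a3 ∧ a5 ∨ (¬a3 ∨ ¬a3 ∧ a5) ∧ a5   — idempotence
= ¬a5 ∧ a5 ∨ a3 ∧ a5 ∨ ¬a3 ∧ a5   — absorption
= a3 ∧ a5 ∨ ¬a3 ∧ a5   — complement / identity
= a5   — distribution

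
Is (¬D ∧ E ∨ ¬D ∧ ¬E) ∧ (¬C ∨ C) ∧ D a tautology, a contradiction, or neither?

(¬D ∧ E ∨ ¬D ∧ ¬E) ∧ (¬C ∨ C) ∧ D
= (¬D ∧ E ∨ ¬D ∧ ¬E) ∧ D
= ¬D ∧ (E ∨ ¬E) ∧ D
= ¬D ∧ D
= False

contradiction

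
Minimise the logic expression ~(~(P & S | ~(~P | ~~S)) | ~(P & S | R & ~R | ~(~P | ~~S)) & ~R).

~(~(P & S | ~(~P | ~~S)) | ~(P & S | R & ~R | ~(~P | ~~S)) & ~R)
= ~(~(P & S | ~(~P | ~~S)) | ~(P & S | ~(~P | ~~S)) & ~R)   [complement / identity]
= ~~(P & S | ~(~P | ~~S))   [absorption]
= ~~(P & S | P & ~S)   [De Morgan]
= P & S | P & ~S   [double negation]
= P   [distribution]

P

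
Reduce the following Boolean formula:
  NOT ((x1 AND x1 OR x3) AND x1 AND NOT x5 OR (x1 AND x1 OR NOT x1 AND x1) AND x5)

NOT ((x1 AND x1 OR x3) AND x1 AND NOT x5 OR (x1 AND x1 OR NOT x1 AND x1) AND x5)
= NOT ((x1 OR x3) AND x1 AND NOT x5 OR (x1 AND x1 OR NOT x1 AND x1) AND x5)   [idempotence]
= NOT ((x1 OR x3) AND x1 AND NOT x5 OR x1 AND x5)   [distribution]
= NOT (x1 AND NOT x5 OR x1 AND x5)   [absorption]
= NOT x1   [distribution]

NOT x1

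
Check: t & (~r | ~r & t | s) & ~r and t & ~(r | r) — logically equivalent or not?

E1: t & (~r | ~r & t | s) & ~r
    = t & (~r | s) & ~r   (absorption)
    = t & ~r   (absorption)
E2: t & ~(r | r)
    = t & ~r   (idempotence)
Both reduce to t & ~r, so they are equivalent.

Yes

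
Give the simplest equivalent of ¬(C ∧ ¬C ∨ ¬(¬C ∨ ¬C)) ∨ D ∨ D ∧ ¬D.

¬C ∨ D

¬(C ∧ ¬C ∨ ¬(¬C ∨ ¬C)) ∨ D ∨ D ∧ ¬D
= ¬(C ∧ ¬C ∨ ¬(¬C ∨ ¬C)) ∨ D
= ¬(C ∧ ¬C ∨ C ∧ C) ∨ D
= ¬C ∨ D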